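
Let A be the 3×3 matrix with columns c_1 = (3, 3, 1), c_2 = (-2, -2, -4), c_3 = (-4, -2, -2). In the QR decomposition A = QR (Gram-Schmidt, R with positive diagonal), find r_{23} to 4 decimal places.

c_1 = (3, 3, 1); ‖c_1‖ = 4.3589, so q_1 = (0.6882, 0.6882, 0.2294).
q_1·c_2 = 0.6882·(-2) + 0.6882·(-2) + 0.2294·(-4) = -3.6707.
u_2 = c_2 + 3.6707·q_1 = (0.5263, 0.5263, -3.1579).
‖u_2‖ = 3.2444, so q_2 = (0.1622, 0.1622, -0.9733).
r_{23} = q_2·c_3 = 0.9733.

r_{23} = 0.9733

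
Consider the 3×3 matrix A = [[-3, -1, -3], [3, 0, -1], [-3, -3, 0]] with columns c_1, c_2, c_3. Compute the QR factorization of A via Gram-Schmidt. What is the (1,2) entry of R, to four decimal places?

r_{12} = 2.3094

c_1 = (-3, 3, -3); ‖c_1‖ = 5.1962, so q_1 = (-0.5774, 0.5774, -0.5774).
r_{12} = q_1·c_2 = 2.3094.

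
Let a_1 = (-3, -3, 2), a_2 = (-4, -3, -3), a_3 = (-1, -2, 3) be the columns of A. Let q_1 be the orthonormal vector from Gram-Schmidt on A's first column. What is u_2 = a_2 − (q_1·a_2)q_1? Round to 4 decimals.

u_2 = (-1.9545, -0.9545, -4.3636)

a_1 = (-3, -3, 2); ‖a_1‖ = 4.6904, so q_1 = (-0.6396, -0.6396, 0.4264).
q_1·a_2 = (-0.6396)·(-4) + (-0.6396)·(-3) + 0.4264·(-3) = 3.1980.
u_2 = a_2 − 3.1980·q_1 = (-1.9545, -0.9545, -4.3636).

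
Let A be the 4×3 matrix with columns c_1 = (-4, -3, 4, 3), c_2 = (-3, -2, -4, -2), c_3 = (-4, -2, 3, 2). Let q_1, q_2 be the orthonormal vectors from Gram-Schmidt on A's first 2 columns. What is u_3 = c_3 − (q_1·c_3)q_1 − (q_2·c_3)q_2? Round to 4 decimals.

u_3 = (-0.4749, 0.6193, 0.1603, -0.2277)

q_1 = c_1/‖c_1‖ = (-4, -3, 4, 3)/7.0711 = (-0.5657, -0.4243, 0.5657, 0.4243).
r_{12} = q_1·c_2 = -0.5657.
u_2 = c_2 + 0.5657·q_1 = (-3.3200, -2.2400, -3.6800, -1.7600).
‖u_2‖ = 5.7166, so q_2 = (-0.5808, -0.3918, -0.6437, -0.3079).
r_{13} = q_1·c_3 = 5.6569; r_{23} = q_2·c_3 = 0.5598.
u_3 = c_3 − 5.6569·q_1 − 0.5598·q_2 = (-0.4749, 0.6193, 0.1603, -0.2277).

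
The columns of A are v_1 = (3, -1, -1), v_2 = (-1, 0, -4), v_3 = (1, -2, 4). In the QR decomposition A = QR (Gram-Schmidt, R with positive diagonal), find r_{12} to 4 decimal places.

v_1 = (3, -1, -1); ‖v_1‖ = 3.3166, so e_1 = (0.9045, -0.3015, -0.3015).
r_{12} = e_1·v_2 = 0.3015.

r_{12} = 0.3015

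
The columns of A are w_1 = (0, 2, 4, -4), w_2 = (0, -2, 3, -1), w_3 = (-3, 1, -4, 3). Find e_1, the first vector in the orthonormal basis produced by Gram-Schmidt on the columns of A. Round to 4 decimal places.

e_1 = (0.0000, 0.3333, 0.6667, -0.6667)

e_1 = w_1/‖w_1‖ = (0, 2, 4, -4)/6.0000 = (0.0000, 0.3333, 0.6667, -0.6667).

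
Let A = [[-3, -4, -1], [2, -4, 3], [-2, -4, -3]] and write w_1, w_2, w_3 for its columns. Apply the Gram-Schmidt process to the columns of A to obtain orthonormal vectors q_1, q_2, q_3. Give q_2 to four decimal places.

q_1 = w_1/‖w_1‖ = (-3, 2, -2)/4.1231 = (-0.7276, 0.4851, -0.4851).
r_{12} = q_1·w_2 = 2.9104.
u_2 = w_2 − 2.9104·q_1 = (-1.8824, -5.4118, -2.5882).
‖u_2‖ = 6.2872, so q_2 = (-0.2994, -0.8608, -0.4117).

q_2 = (-0.2994, -0.8608, -0.4117)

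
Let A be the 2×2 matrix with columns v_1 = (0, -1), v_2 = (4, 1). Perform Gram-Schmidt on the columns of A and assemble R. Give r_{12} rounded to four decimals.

r_{12} = -1.0000

v_1 = (0, -1); ‖v_1‖ = 1.0000, so e_1 = (0.0000, -1.0000).
r_{12} = e_1·v_2 = -1.0000.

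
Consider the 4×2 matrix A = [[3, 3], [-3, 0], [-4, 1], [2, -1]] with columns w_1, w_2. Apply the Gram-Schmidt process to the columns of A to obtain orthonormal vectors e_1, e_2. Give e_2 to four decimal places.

e_2 = (0.8422, 0.0722, 0.4011, -0.3529)

e_1 = w_1/‖w_1‖ = (3, -3, -4, 2)/6.1644 = (0.4867, -0.4867, -0.6489, 0.3244).
r_{12} = e_1·w_2 = 0.4867.
u_2 = w_2 − 0.4867·e_1 = (2.7632, 0.2368, 1.3158, -1.1579).
‖u_2‖ = 3.2807, so e_2 = (0.8422, 0.0722, 0.4011, -0.3529).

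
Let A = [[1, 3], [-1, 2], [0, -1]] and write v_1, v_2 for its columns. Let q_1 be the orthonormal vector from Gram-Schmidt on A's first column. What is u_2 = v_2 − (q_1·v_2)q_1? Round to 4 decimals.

u_2 = (2.5000, 2.5000, -1.0000)

v_1 = (1, -1, 0); ‖v_1‖ = 1.4142, so q_1 = (0.7071, -0.7071, 0.0000).
q_1·v_2 = 0.7071·3 + (-0.7071)·2 + 0.0000·(-1) = 0.7071.
u_2 = v_2 − 0.7071·q_1 = (2.5000, 2.5000, -1.0000).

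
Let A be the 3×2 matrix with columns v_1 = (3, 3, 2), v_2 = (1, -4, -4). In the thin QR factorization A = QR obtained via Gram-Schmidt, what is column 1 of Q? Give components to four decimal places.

e_1 = (0.6396, 0.6396, 0.4264)

v_1 = (3, 3, 2); ‖v_1‖ = 4.6904, so e_1 = (0.6396, 0.6396, 0.4264).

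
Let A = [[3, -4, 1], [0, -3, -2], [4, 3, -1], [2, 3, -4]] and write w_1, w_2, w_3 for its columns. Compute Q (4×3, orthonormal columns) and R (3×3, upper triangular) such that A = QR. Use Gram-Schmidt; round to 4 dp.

Q = [[0.5571, -0.7150, 0.1734], [0.0000, -0.4642, -0.6949], [0.7428, 0.3362, 0.2037], [0.3714, 0.4002, -0.6675]], R = [[5.3852, 1.1142, -1.6713], [0.0000, 6.4621, -1.7236], [0.0000, 0.0000, 4.0294]]

w_1 = (3, 0, 4, 2); ‖w_1‖ = 5.3852, so e_1 = (0.5571, 0.0000, 0.7428, 0.3714).
e_1·w_2 = 0.5571·(-4) + 0.0000·(-3) + 0.7428·3 + 0.3714·3 = 1.1142.
u_2 = w_2 − 1.1142·e_1 = (-4.6207, -3.0000, 2.1724, 2.5862).
‖u_2‖ = 6.4621, so e_2 = (-0.7150, -0.4642, 0.3362, 0.4002).
e_1·w_3 = 0.5571·1 + 0.0000·(-2) + 0.7428·(-1) + 0.3714·(-4) = -1.6713; e_2·w_3 = (-0.7150)·1 + (-0.4642)·(-2) + 0.3362·(-1) + 0.4002·(-4) = -1.7236.
u_3 = w_3 + 1.6713·e_1 + 1.7236·e_2 = (0.6986, -2.8002, 0.8208, -2.6895).
‖u_3‖ = 4.0294, so e_3 = (0.1734, -0.6949, 0.2037, -0.6675).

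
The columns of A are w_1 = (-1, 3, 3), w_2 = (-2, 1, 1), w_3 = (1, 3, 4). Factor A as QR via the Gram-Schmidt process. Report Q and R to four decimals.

Q = [[-0.2294, -0.9733, 0.0000], [0.6882, -0.1622, -0.7071], [0.6882, -0.1622, 0.7071]], R = [[4.3589, 1.8353, 4.5883], [0.0000, 1.6222, -2.1089], [0.0000, 0.0000, 0.7071]]

w_1 = (-1, 3, 3); ‖w_1‖ = 4.3589, so q_1 = (-0.2294, 0.6882, 0.6882).
q_1·w_2 = (-0.2294)·(-2) + 0.6882·1 + 0.6882·1 = 1.8353.
u_2 = w_2 − 1.8353·q_1 = (-1.5789, -0.2632, -0.2632).
‖u_2‖ = 1.6222, so q_2 = (-0.9733, -0.1622, -0.1622).
q_1·w_3 = (-0.2294)·1 + 0.6882·3 + 0.6882·4 = 4.5883; q_2·w_3 = (-0.9733)·1 + (-0.1622)·3 + (-0.1622)·4 = -2.1089.
u_3 = w_3 − 4.5883·q_1 + 2.1089·q_2 = (0.0000, -0.5000, 0.5000).
‖u_3‖ = 0.7071, so q_3 = (0.0000, -0.7071, 0.7071).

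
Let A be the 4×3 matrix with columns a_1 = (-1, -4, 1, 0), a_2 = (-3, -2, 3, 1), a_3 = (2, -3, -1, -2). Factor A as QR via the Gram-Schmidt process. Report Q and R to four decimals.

Q = [[-0.2357, -0.6386, 0.2350], [-0.9428, 0.3193, 0.0795], [0.2357, 0.6386, 0.5531], [0.0000, 0.2873, -0.7953]], R = [[4.2426, 3.2998, 2.1213], [0.0000, 3.4801, -3.4482], [0.0000, 0.0000, 1.2689]]

a_1 = (-1, -4, 1, 0); ‖a_1‖ = 4.2426, so e_1 = (-0.2357, -0.9428, 0.2357, 0.0000).
e_1·a_2 = (-0.2357)·(-3) + (-0.9428)·(-2) + 0.2357·3 + 0.0000·1 = 3.2998.
u_2 = a_2 − 3.2998·e_1 = (-2.2222, 1.1111, 2.2222, 1.0000).
‖u_2‖ = 3.4801, so e_2 = (-0.6386, 0.3193, 0.6386, 0.2873).
e_1·a_3 = (-0.2357)·2 + (-0.9428)·(-3) + 0.2357·(-1) + 0.0000·(-2) = 2.1213; e_2·a_3 = (-0.6386)·2 + 0.3193·(-3) + 0.6386·(-1) + 0.2873·(-2) = -3.4482.
u_3 = a_3 − 2.1213·e_1 + 3.4482·e_2 = (0.2982, 0.1009, 0.7018, -1.0092).
‖u_3‖ = 1.2689, so e_3 = (0.2350, 0.0795, 0.5531, -0.7953).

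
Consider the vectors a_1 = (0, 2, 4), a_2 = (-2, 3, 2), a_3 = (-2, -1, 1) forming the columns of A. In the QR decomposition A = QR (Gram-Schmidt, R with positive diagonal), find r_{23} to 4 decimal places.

r_{23} = 0.5963

a_1 = (0, 2, 4); ‖a_1‖ = 4.4721, so e_1 = (0.0000, 0.4472, 0.8944).
e_1·a_2 = 0.0000·(-2) + 0.4472·3 + 0.8944·2 = 3.1305.
u_2 = a_2 − 3.1305·e_1 = (-2.0000, 1.6000, -0.8000).
‖u_2‖ = 2.6833, so e_2 = (-0.7454, 0.5963, -0.2981).
r_{23} = e_2·a_3 = 0.5963.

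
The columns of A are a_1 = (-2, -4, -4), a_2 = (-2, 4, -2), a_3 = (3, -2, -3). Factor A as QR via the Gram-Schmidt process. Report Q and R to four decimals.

a_1 = (-2, -4, -4); ‖a_1‖ = 6.0000, so e_1 = (-0.3333, -0.6667, -0.6667).
e_1·a_2 = (-0.3333)·(-2) + (-0.6667)·4 + (-0.6667)·(-2) = -0.6667.
u_2 = a_2 + 0.6667·e_1 = (-2.2222, 3.5556, -2.4444).
‖u_2‖ = 4.8534, so e_2 = (-0.4579, 0.7326, -0.5037).
e_1·a_3 = (-0.3333)·3 + (-0.6667)·(-2) + (-0.6667)·(-3) = 2.3333; e_2·a_3 = (-0.4579)·3 + 0.7326·(-2) + (-0.5037)·(-3) = -1.3278.
u_3 = a_3 − 2.3333·e_1 + 1.3278·e_2 = (3.1698, 0.5283, -2.1132).
‖u_3‖ = 3.8461, so e_3 = (0.8242, 0.1374, -0.5494).

Q = [[-0.3333, -0.4579, 0.8242], [-0.6667, 0.7326, 0.1374], [-0.6667, -0.5037, -0.5494]], R = [[6.0000, -0.6667, 2.3333], [0.0000, 4.8534, -1.3278], [0.0000, 0.0000, 3.8461]]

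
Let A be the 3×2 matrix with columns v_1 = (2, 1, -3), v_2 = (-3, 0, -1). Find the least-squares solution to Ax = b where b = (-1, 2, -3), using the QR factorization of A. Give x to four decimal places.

x = (0.8244, 0.8473)

v_1 = (2, 1, -3); ‖v_1‖ = 3.7417, so q_1 = (0.5345, 0.2673, -0.8018).
q_1·v_2 = 0.5345·(-3) + 0.2673·0 + (-0.8018)·(-1) = -0.8018.
u_2 = v_2 + 0.8018·q_1 = (-2.5714, 0.2143, -1.6429).
‖u_2‖ = 3.0589, so q_2 = (-0.8406, 0.0701, -0.5371).
Qᵀb = (2.4054, 2.5919).
Back-substitute: x_2 = 2.5919/3.0589 = 0.8473.
x_1 = (2.4054 + 0.8018·0.8473)/3.7417 = 0.8244.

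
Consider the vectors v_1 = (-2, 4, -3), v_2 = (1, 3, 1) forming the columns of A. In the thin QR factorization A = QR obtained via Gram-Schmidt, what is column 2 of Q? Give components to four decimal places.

v_1 = (-2, 4, -3); ‖v_1‖ = 5.3852, so q_1 = (-0.3714, 0.7428, -0.5571).
q_1·v_2 = (-0.3714)·1 + 0.7428·3 + (-0.5571)·1 = 1.2999.
u_2 = v_2 − 1.2999·q_1 = (1.4828, 2.0345, 1.7241).
‖u_2‖ = 3.0513, so q_2 = (0.4859, 0.6668, 0.5651).

q_2 = (0.4859, 0.6668, 0.5651)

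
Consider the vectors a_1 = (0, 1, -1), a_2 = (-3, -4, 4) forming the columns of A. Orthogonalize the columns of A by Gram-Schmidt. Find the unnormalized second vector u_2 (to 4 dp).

u_2 = (-3.0000, 0.0000, 0.0000)

a_1 = (0, 1, -1); ‖a_1‖ = 1.4142, so e_1 = (0.0000, 0.7071, -0.7071).
e_1·a_2 = 0.0000·(-3) + 0.7071·(-4) + (-0.7071)·4 = -5.6569.
u_2 = a_2 + 5.6569·e_1 = (-3.0000, 0.0000, 0.0000).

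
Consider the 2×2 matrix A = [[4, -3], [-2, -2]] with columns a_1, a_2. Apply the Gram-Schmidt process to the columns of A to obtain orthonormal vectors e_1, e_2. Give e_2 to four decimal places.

e_2 = (-0.4472, -0.8944)

a_1 = (4, -2); ‖a_1‖ = 4.4721, so e_1 = (0.8944, -0.4472).
e_1·a_2 = 0.8944·(-3) + (-0.4472)·(-2) = -1.7889.
u_2 = a_2 + 1.7889·e_1 = (-1.4000, -2.8000).
‖u_2‖ = 3.1305, so e_2 = (-0.4472, -0.8944).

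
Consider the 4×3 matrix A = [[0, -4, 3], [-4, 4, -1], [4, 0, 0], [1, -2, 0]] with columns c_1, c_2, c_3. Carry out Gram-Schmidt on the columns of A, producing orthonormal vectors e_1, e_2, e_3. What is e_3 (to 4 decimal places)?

e_3 = (0.5963, 0.2981, 0.4472, -0.5963)

e_1 = c_1/‖c_1‖ = (0, -4, 4, 1)/5.7446 = (0.0000, -0.6963, 0.6963, 0.1741).
r_{12} = e_1·c_2 = -3.1334.
u_2 = c_2 + 3.1334·e_1 = (-4.0000, 1.8182, 2.1818, -1.4545).
‖u_2‖ = 5.1168, so e_2 = (-0.7817, 0.3553, 0.4264, -0.2843).
r_{13} = e_1·c_3 = 0.6963; r_{23} = e_2·c_3 = -2.7005.
u_3 = c_3 − 0.6963·e_1 + 2.7005·e_2 = (0.8889, 0.4444, 0.6667, -0.8889).
‖u_3‖ = 1.4907, so e_3 = (0.5963, 0.2981, 0.4472, -0.5963).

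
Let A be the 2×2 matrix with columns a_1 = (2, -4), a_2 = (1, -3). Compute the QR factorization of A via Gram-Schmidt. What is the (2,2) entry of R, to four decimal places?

r_{22} = 0.4472

a_1 = (2, -4); ‖a_1‖ = 4.4721, so e_1 = (0.4472, -0.8944).
e_1·a_2 = 0.4472·1 + (-0.8944)·(-3) = 3.1305.
u_2 = a_2 − 3.1305·e_1 = (-0.4000, -0.2000).
r_{22} = ‖u_2‖ = 0.4472.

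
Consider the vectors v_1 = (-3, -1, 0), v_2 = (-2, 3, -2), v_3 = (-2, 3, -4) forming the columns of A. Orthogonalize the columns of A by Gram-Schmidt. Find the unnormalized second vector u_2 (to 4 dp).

q_1 = v_1/‖v_1‖ = (-3, -1, 0)/3.1623 = (-0.9487, -0.3162, 0.0000).
r_{12} = q_1·v_2 = 0.9487.
u_2 = v_2 − 0.9487·q_1 = (-1.1000, 3.3000, -2.0000).

u_2 = (-1.1000, 3.3000, -2.0000)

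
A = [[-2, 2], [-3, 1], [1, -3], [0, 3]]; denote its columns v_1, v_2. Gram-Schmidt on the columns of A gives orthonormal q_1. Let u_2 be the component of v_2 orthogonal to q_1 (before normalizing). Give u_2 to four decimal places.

v_1 = (-2, -3, 1, 0); ‖v_1‖ = 3.7417, so q_1 = (-0.5345, -0.8018, 0.2673, 0.0000).
q_1·v_2 = (-0.5345)·2 + (-0.8018)·1 + 0.2673·(-3) + 0.0000·3 = -2.6726.
u_2 = v_2 + 2.6726·q_1 = (0.5714, -1.1429, -2.2857, 3.0000).

u_2 = (0.5714, -1.1429, -2.2857, 3.0000)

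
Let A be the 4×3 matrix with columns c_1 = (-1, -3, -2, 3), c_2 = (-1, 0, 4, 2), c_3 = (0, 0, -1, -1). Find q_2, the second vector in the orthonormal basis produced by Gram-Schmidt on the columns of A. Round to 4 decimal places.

q_2 = (-0.2279, -0.0285, 0.8548, 0.4654)

c_1 = (-1, -3, -2, 3); ‖c_1‖ = 4.7958, so q_1 = (-0.2085, -0.6255, -0.4170, 0.6255).
q_1·c_2 = (-0.2085)·(-1) + (-0.6255)·0 + (-0.4170)·4 + 0.6255·2 = -0.2085.
u_2 = c_2 + 0.2085·q_1 = (-1.0435, -0.1304, 3.9130, 2.1304).
‖u_2‖ = 4.5778, so q_2 = (-0.2279, -0.0285, 0.8548, 0.4654).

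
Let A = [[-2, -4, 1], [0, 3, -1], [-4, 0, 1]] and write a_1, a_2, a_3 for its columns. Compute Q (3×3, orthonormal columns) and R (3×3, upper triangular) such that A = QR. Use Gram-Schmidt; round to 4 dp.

a_1 = (-2, 0, -4); ‖a_1‖ = 4.4721, so q_1 = (-0.4472, 0.0000, -0.8944).
q_1·a_2 = (-0.4472)·(-4) + 0.0000·3 + (-0.8944)·0 = 1.7889.
u_2 = a_2 − 1.7889·q_1 = (-3.2000, 3.0000, 1.6000).
‖u_2‖ = 4.6690, so q_2 = (-0.6854, 0.6425, 0.3427).
q_1·a_3 = (-0.4472)·1 + 0.0000·(-1) + (-0.8944)·1 = -1.3416; q_2·a_3 = (-0.6854)·1 + 0.6425·(-1) + 0.3427·1 = -0.9852.
u_3 = a_3 + 1.3416·q_1 + 0.9852·q_2 = (-0.2752, -0.3670, 0.1376).
‖u_3‖ = 0.4789, so q_3 = (-0.5747, -0.7663, 0.2873).

Q = [[-0.4472, -0.6854, -0.5747], [0.0000, 0.6425, -0.7663], [-0.8944, 0.3427, 0.2873]], R = [[4.4721, 1.7889, -1.3416], [0.0000, 4.6690, -0.9852], [0.0000, 0.0000, 0.4789]]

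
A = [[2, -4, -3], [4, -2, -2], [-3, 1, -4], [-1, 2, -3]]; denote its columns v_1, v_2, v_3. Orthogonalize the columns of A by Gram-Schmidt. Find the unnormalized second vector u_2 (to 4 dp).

u_2 = (-2.6000, 0.8000, -1.1000, 1.3000)

v_1 = (2, 4, -3, -1); ‖v_1‖ = 5.4772, so q_1 = (0.3651, 0.7303, -0.5477, -0.1826).
q_1·v_2 = 0.3651·(-4) + 0.7303·(-2) + (-0.5477)·1 + (-0.1826)·2 = -3.8341.
u_2 = v_2 + 3.8341·q_1 = (-2.6000, 0.8000, -1.1000, 1.3000).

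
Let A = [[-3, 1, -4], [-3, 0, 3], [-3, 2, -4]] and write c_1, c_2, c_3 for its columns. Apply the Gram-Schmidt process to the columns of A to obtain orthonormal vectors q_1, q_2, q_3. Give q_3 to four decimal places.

q_3 = (-0.8165, 0.4082, 0.4082)

c_1 = (-3, -3, -3); ‖c_1‖ = 5.1962, so q_1 = (-0.5774, -0.5774, -0.5774).
q_1·c_2 = (-0.5774)·1 + (-0.5774)·0 + (-0.5774)·2 = -1.7321.
u_2 = c_2 + 1.7321·q_1 = (0.0000, -1.0000, 1.0000).
‖u_2‖ = 1.4142, so q_2 = (0.0000, -0.7071, 0.7071).
q_1·c_3 = (-0.5774)·(-4) + (-0.5774)·3 + (-0.5774)·(-4) = 2.8868; q_2·c_3 = 0.0000·(-4) + (-0.7071)·3 + 0.7071·(-4) = -4.9497.
u_3 = c_3 − 2.8868·q_1 + 4.9497·q_2 = (-2.3333, 1.1667, 1.1667).
‖u_3‖ = 2.8577, so q_3 = (-0.8165, 0.4082, 0.4082).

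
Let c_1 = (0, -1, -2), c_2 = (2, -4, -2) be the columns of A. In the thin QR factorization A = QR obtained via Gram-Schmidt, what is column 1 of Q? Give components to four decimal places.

q_1 = (0.0000, -0.4472, -0.8944)

c_1 = (0, -1, -2); ‖c_1‖ = 2.2361, so q_1 = (0.0000, -0.4472, -0.8944).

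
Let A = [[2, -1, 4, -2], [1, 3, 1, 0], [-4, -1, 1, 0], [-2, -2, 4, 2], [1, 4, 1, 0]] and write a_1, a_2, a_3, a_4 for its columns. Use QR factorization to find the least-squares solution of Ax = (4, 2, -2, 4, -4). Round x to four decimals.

q_1 = a_1/‖a_1‖ = (2, 1, -4, -2, 1)/5.0990 = (0.3922, 0.1961, -0.7845, -0.3922, 0.1961).
r_{12} = q_1·a_2 = 2.5495.
u_2 = a_2 − 2.5495·q_1 = (-2.0000, 2.5000, 1.0000, -1.0000, 3.5000).
‖u_2‖ = 4.9497, so q_2 = (-0.4041, 0.5051, 0.2020, -0.2020, 0.7071).
r_{13} = q_1·a_3 = -0.3922; r_{23} = q_2·a_3 = -1.0102.
u_3 = a_3 + 0.3922·q_1 + 1.0102·q_2 = (3.7457, 1.5871, 0.8964, 3.6421, 1.7912).
‖u_3‖ = 5.8160, so q_3 = (0.6440, 0.2729, 0.1541, 0.6262, 0.3080).
r_{14} = q_1·a_4 = -1.5689; r_{24} = q_2·a_4 = 0.4041; r_{34} = q_3·a_4 = -0.0356.
u_4 = a_4 + 1.5689·q_1 − 0.4041·q_2 + 0.0356·q_3 = (-1.1984, 0.1133, -1.3069, 1.4886, 0.0330).
‖u_4‖ = 2.3182, so q_4 = (-0.5170, 0.0489, -0.5638, 0.6421, 0.0142).
Qᵀb = (1.1767, -4.6467, 4.0866, 1.6691).
Back-substitute: x_4 = 1.6691/2.3182 = 0.7200.
x_3 = (4.0866 + 0.0356·0.7200)/5.8160 = 0.7071.
x_2 = (-4.6467 + 1.0102·0.7071 − 0.4041·0.7200)/4.9497 = -0.8533.
x_1 = (1.1767 − 2.5495·(-0.8533) + 0.3922·0.7071 + 1.5689·0.7200)/5.0990 = 0.9333.

x = (0.9333, -0.8533, 0.7071, 0.7200)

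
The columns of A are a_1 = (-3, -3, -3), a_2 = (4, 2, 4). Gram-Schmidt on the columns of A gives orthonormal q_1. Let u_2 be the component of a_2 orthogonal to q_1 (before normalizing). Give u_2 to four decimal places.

q_1 = a_1/‖a_1‖ = (-3, -3, -3)/5.1962 = (-0.5774, -0.5774, -0.5774).
r_{12} = q_1·a_2 = -5.7735.
u_2 = a_2 + 5.7735·q_1 = (0.6667, -1.3333, 0.6667).

u_2 = (0.6667, -1.3333, 0.6667)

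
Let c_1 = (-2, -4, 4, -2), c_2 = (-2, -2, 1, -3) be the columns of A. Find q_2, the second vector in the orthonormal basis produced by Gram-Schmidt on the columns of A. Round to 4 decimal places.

c_1 = (-2, -4, 4, -2); ‖c_1‖ = 6.3246, so q_1 = (-0.3162, -0.6325, 0.6325, -0.3162).
q_1·c_2 = (-0.3162)·(-2) + (-0.6325)·(-2) + 0.6325·1 + (-0.3162)·(-3) = 3.4785.
u_2 = c_2 − 3.4785·q_1 = (-0.9000, 0.2000, -1.2000, -1.9000).
‖u_2‖ = 2.4290, so q_2 = (-0.3705, 0.0823, -0.4940, -0.7822).

q_2 = (-0.3705, 0.0823, -0.4940, -0.7822)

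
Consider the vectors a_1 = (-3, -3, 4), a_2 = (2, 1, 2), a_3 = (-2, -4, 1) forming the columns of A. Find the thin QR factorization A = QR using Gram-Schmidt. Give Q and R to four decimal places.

q_1 = a_1/‖a_1‖ = (-3, -3, 4)/5.8310 = (-0.5145, -0.5145, 0.6860).
r_{12} = q_1·a_2 = -0.1715.
u_2 = a_2 + 0.1715·q_1 = (1.9118, 0.9118, 2.1176).
‖u_2‖ = 2.9951, so q_2 = (0.6383, 0.3044, 0.7070).
r_{13} = q_1·a_3 = 3.7730; r_{23} = q_2·a_3 = -1.7872.
u_3 = a_3 − 3.7730·q_1 + 1.7872·q_2 = (1.0820, -1.5148, -0.3246).
‖u_3‖ = 1.8896, so q_3 = (0.5726, -0.8016, -0.1718).

Q = [[-0.5145, 0.6383, 0.5726], [-0.5145, 0.3044, -0.8016], [0.6860, 0.7070, -0.1718]], R = [[5.8310, -0.1715, 3.7730], [0.0000, 2.9951, -1.7872], [0.0000, 0.0000, 1.8896]]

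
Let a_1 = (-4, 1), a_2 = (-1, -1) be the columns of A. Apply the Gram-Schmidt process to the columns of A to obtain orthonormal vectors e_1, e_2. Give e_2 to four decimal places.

e_1 = a_1/‖a_1‖ = (-4, 1)/4.1231 = (-0.9701, 0.2425).
r_{12} = e_1·a_2 = 0.7276.
u_2 = a_2 − 0.7276·e_1 = (-0.2941, -1.1765).
‖u_2‖ = 1.2127, so e_2 = (-0.2425, -0.9701).

e_2 = (-0.2425, -0.9701)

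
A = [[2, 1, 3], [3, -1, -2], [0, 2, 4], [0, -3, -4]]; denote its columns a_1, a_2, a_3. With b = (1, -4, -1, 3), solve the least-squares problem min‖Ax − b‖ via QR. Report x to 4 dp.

a_1 = (2, 3, 0, 0); ‖a_1‖ = 3.6056, so e_1 = (0.5547, 0.8321, 0.0000, 0.0000).
e_1·a_2 = 0.5547·1 + 0.8321·(-1) + 0.0000·2 + 0.0000·(-3) = -0.2774.
u_2 = a_2 + 0.2774·e_1 = (1.1538, -0.7692, 2.0000, -3.0000).
‖u_2‖ = 3.8630, so e_2 = (0.2987, -0.1991, 0.5177, -0.7766).
e_1·a_3 = 0.5547·3 + 0.8321·(-2) + 0.0000·4 + 0.0000·(-4) = 0.0000; e_2·a_3 = 0.2987·3 + (-0.1991)·(-2) + 0.5177·4 + (-0.7766)·(-4) = 6.4716.
u_3 = a_3 + 0.0000·e_1 − 6.4716·e_2 = (1.0670, -0.7113, 0.6495, 1.0258).
‖u_3‖ = 1.7659, so e_3 = (0.6042, -0.4028, 0.3678, 0.5809).
Qᵀb = (-2.7735, -1.7523, 3.5903).
Back-substitute: x_3 = 3.5903/1.7659 = 2.0331.
x_2 = (-1.7523 − 6.4716·2.0331)/3.8630 = -3.8595.
x_1 = (-2.7735 + 0.2774·(-3.8595) + 0.0000·2.0331)/3.6056 = -1.0661.

x = (-1.0661, -3.8595, 2.0331)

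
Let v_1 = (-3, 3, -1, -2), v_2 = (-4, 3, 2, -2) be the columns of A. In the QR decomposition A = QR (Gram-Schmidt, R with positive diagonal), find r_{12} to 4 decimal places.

r_{12} = 4.7958

v_1 = (-3, 3, -1, -2); ‖v_1‖ = 4.7958, so e_1 = (-0.6255, 0.6255, -0.2085, -0.4170).
r_{12} = e_1·v_2 = 4.7958.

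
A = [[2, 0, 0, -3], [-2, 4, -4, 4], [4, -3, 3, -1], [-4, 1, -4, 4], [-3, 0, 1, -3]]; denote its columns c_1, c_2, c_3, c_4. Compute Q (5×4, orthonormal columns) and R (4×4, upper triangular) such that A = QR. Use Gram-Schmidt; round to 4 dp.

Q = [[0.2857, 0.2595, -0.1620, -0.8972], [-0.2857, 0.8003, 0.0240, 0.2118], [0.5714, -0.2758, -0.2205, 0.2514], [-0.5714, -0.2541, -0.7576, -0.0933], [-0.4286, -0.3893, 0.5921, -0.2798]], R = [[7.0000, -3.4286, 4.7143, -3.5714], [0.0000, 3.7742, -3.4011, 2.8496], [0.0000, 0.0000, 2.8649, -4.0041], [0.0000, 0.0000, 0.0000, 3.7539]]

c_1 = (2, -2, 4, -4, -3); ‖c_1‖ = 7.0000, so e_1 = (0.2857, -0.2857, 0.5714, -0.5714, -0.4286).
e_1·c_2 = 0.2857·0 + (-0.2857)·4 + 0.5714·(-3) + (-0.5714)·1 + (-0.4286)·0 = -3.4286.
u_2 = c_2 + 3.4286·e_1 = (0.9796, 3.0204, -1.0408, -0.9592, -1.4694).
‖u_2‖ = 3.7742, so e_2 = (0.2595, 0.8003, -0.2758, -0.2541, -0.3893).
e_1·c_3 = 0.2857·0 + (-0.2857)·(-4) + 0.5714·3 + (-0.5714)·(-4) + (-0.4286)·1 = 4.7143; e_2·c_3 = 0.2595·0 + 0.8003·(-4) + (-0.2758)·3 + (-0.2541)·(-4) + (-0.3893)·1 = -3.4011.
u_3 = c_3 − 4.7143·e_1 + 3.4011·e_2 = (-0.4642, 0.0688, -0.6318, -2.1705, 1.6963).
‖u_3‖ = 2.8649, so e_3 = (-0.1620, 0.0240, -0.2205, -0.7576, 0.5921).
e_1·c_4 = 0.2857·(-3) + (-0.2857)·4 + 0.5714·(-1) + (-0.5714)·4 + (-0.4286)·(-3) = -3.5714; e_2·c_4 = 0.2595·(-3) + 0.8003·4 + (-0.2758)·(-1) + (-0.2541)·4 + (-0.3893)·(-3) = 2.8496; e_3·c_4 = (-0.1620)·(-3) + 0.0240·4 + (-0.2205)·(-1) + (-0.7576)·4 + 0.5921·(-3) = -4.0041.
u_4 = c_4 + 3.5714·e_1 − 2.8496·e_2 + 4.0041·e_3 = (-3.3680, 0.7953, 0.9436, -0.3501, -1.0504).
‖u_4‖ = 3.7539, so e_4 = (-0.8972, 0.2118, 0.2514, -0.0933, -0.2798).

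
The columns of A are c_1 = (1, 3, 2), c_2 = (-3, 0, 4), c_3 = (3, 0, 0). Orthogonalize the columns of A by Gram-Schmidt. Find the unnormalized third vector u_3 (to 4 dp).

u_3 = (1.3292, -1.1077, 0.9969)

e_1 = c_1/‖c_1‖ = (1, 3, 2)/3.7417 = (0.2673, 0.8018, 0.5345).
r_{12} = e_1·c_2 = 1.3363.
u_2 = c_2 − 1.3363·e_1 = (-3.3571, -1.0714, 3.2857).
‖u_2‖ = 4.8181, so e_2 = (-0.6968, -0.2224, 0.6819).
r_{13} = e_1·c_3 = 0.8018; r_{23} = e_2·c_3 = -2.0903.
u_3 = c_3 − 0.8018·e_1 + 2.0903·e_2 = (1.3292, -1.1077, 0.9969).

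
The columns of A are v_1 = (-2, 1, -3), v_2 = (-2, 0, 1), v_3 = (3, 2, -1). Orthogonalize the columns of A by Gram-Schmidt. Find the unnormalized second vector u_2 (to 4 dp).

q_1 = v_1/‖v_1‖ = (-2, 1, -3)/3.7417 = (-0.5345, 0.2673, -0.8018).
r_{12} = q_1·v_2 = 0.2673.
u_2 = v_2 − 0.2673·q_1 = (-1.8571, -0.0714, 1.2143).

u_2 = (-1.8571, -0.0714, 1.2143)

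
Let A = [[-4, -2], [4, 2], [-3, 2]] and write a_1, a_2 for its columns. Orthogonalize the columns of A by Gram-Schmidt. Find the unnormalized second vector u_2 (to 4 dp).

u_2 = (-1.0244, 1.0244, 2.7317)

e_1 = a_1/‖a_1‖ = (-4, 4, -3)/6.4031 = (-0.6247, 0.6247, -0.4685).
r_{12} = e_1·a_2 = 1.5617.
u_2 = a_2 − 1.5617·e_1 = (-1.0244, 1.0244, 2.7317).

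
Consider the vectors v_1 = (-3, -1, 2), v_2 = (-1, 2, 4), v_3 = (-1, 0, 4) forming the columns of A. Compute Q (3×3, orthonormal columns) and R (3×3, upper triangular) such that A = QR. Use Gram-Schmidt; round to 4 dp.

Q = [[-0.8018, 0.2381, 0.5482], [-0.2673, 0.6776, -0.6852], [0.5345, 0.6959, 0.4796]], R = [[3.7417, 2.4054, 2.9399], [0.0000, 3.9005, 2.5454], [0.0000, 0.0000, 1.3704]]

e_1 = v_1/‖v_1‖ = (-3, -1, 2)/3.7417 = (-0.8018, -0.2673, 0.5345).
r_{12} = e_1·v_2 = 2.4054.
u_2 = v_2 − 2.4054·e_1 = (0.9286, 2.6429, 2.7143).
‖u_2‖ = 3.9005, so e_2 = (0.2381, 0.6776, 0.6959).
r_{13} = e_1·v_3 = 2.9399; r_{23} = e_2·v_3 = 2.5454.
u_3 = v_3 − 2.9399·e_1 − 2.5454·e_2 = (0.7512, -0.9390, 0.6573).
‖u_3‖ = 1.3704, so e_3 = (0.5482, -0.6852, 0.4796).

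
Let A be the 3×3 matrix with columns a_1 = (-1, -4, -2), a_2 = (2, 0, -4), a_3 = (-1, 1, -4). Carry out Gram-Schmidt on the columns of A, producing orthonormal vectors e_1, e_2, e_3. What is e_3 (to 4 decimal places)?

e_3 = (-0.8165, 0.4082, -0.4082)

e_1 = a_1/‖a_1‖ = (-1, -4, -2)/4.5826 = (-0.2182, -0.8729, -0.4364).
r_{12} = e_1·a_2 = 1.3093.
u_2 = a_2 − 1.3093·e_1 = (2.2857, 1.1429, -3.4286).
‖u_2‖ = 4.2762, so e_2 = (0.5345, 0.2673, -0.8018).
r_{13} = e_1·a_3 = 1.0911; r_{23} = e_2·a_3 = 2.9399.
u_3 = a_3 − 1.0911·e_1 − 2.9399·e_2 = (-2.3333, 1.1667, -1.1667).
‖u_3‖ = 2.8577, so e_3 = (-0.8165, 0.4082, -0.4082).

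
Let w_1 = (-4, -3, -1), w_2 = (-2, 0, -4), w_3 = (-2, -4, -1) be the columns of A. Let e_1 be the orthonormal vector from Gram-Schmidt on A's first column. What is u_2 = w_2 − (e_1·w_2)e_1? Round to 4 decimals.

u_2 = (-0.1538, 1.3846, -3.5385)

e_1 = w_1/‖w_1‖ = (-4, -3, -1)/5.0990 = (-0.7845, -0.5883, -0.1961).
r_{12} = e_1·w_2 = 2.3534.
u_2 = w_2 − 2.3534·e_1 = (-0.1538, 1.3846, -3.5385).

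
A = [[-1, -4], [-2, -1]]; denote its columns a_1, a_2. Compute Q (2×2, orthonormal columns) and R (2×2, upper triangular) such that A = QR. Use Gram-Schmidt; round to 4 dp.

e_1 = a_1/‖a_1‖ = (-1, -2)/2.2361 = (-0.4472, -0.8944).
r_{12} = e_1·a_2 = 2.6833.
u_2 = a_2 − 2.6833·e_1 = (-2.8000, 1.4000).
‖u_2‖ = 3.1305, so e_2 = (-0.8944, 0.4472).

Q = [[-0.4472, -0.8944], [-0.8944, 0.4472]], R = [[2.2361, 2.6833], [0.0000, 3.1305]]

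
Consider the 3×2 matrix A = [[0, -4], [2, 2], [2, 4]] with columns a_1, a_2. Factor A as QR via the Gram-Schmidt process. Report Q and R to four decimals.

Q = [[0.0000, -0.9428], [0.7071, -0.2357], [0.7071, 0.2357]], R = [[2.8284, 4.2426], [0.0000, 4.2426]]

q_1 = a_1/‖a_1‖ = (0, 2, 2)/2.8284 = (0.0000, 0.7071, 0.7071).
r_{12} = q_1·a_2 = 4.2426.
u_2 = a_2 − 4.2426·q_1 = (-4.0000, -1.0000, 1.0000).
‖u_2‖ = 4.2426, so q_2 = (-0.9428, -0.2357, 0.2357).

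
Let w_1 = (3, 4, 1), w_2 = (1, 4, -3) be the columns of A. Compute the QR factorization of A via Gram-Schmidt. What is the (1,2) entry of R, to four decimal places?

r_{12} = 3.1379

e_1 = w_1/‖w_1‖ = (3, 4, 1)/5.0990 = (0.5883, 0.7845, 0.1961).
r_{12} = e_1·w_2 = 3.1379.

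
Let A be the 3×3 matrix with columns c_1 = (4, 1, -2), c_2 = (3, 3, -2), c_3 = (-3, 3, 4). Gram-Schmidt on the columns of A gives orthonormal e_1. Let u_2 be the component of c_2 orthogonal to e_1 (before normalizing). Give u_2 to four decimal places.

u_2 = (-0.6190, 2.0952, -0.1905)

c_1 = (4, 1, -2); ‖c_1‖ = 4.5826, so e_1 = (0.8729, 0.2182, -0.4364).
e_1·c_2 = 0.8729·3 + 0.2182·3 + (-0.4364)·(-2) = 4.1461.
u_2 = c_2 − 4.1461·e_1 = (-0.6190, 2.0952, -0.1905).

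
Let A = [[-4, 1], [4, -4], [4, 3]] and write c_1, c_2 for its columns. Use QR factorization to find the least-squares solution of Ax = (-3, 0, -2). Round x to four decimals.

q_1 = c_1/‖c_1‖ = (-4, 4, 4)/6.9282 = (-0.5774, 0.5774, 0.5774).
r_{12} = q_1·c_2 = -1.1547.
u_2 = c_2 + 1.1547·q_1 = (0.3333, -3.3333, 3.6667).
‖u_2‖ = 4.9666, so q_2 = (0.0671, -0.6712, 0.7383).
Qᵀb = (0.5774, -1.6779).
Back-substitute: x_2 = -1.6779/4.9666 = -0.3378.
x_1 = (0.5774 + 1.1547·(-0.3378))/6.9282 = 0.0270.

x = (0.0270, -0.3378)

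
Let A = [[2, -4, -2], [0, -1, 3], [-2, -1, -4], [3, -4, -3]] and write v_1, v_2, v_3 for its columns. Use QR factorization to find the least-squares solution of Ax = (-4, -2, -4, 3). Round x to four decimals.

x = (2.2767, 1.7735, -0.4437)

v_1 = (2, 0, -2, 3); ‖v_1‖ = 4.1231, so e_1 = (0.4851, 0.0000, -0.4851, 0.7276).
e_1·v_2 = 0.4851·(-4) + 0.0000·(-1) + (-0.4851)·(-1) + 0.7276·(-4) = -4.3656.
u_2 = v_2 + 4.3656·e_1 = (-1.8824, -1.0000, -3.1176, -0.8235).
‖u_2‖ = 3.8654, so e_2 = (-0.4870, -0.2587, -0.8066, -0.2131).
e_1·v_3 = 0.4851·(-2) + 0.0000·3 + (-0.4851)·(-4) + 0.7276·(-3) = -1.2127; e_2·v_3 = (-0.4870)·(-2) + (-0.2587)·3 + (-0.8066)·(-4) + (-0.2131)·(-3) = 4.0632.
u_3 = v_3 + 1.2127·e_1 − 4.0632·e_2 = (0.5669, 4.0512, -1.3110, -1.2520).
‖u_3‖ = 4.4743, so e_3 = (0.1267, 0.9054, -0.2930, -0.2798).
Qᵀb = (2.1828, 5.0524, -1.9851).
Back-substitute: x_3 = -1.9851/4.4743 = -0.4437.
x_2 = (5.0524 − 4.0632·(-0.4437))/3.8654 = 1.7735.
x_1 = (2.1828 + 4.3656·1.7735 + 1.2127·(-0.4437))/4.1231 = 2.2767.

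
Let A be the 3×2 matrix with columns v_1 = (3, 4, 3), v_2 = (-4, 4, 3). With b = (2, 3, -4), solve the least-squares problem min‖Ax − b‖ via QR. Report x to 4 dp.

x = (0.2857, -0.2857)

v_1 = (3, 4, 3); ‖v_1‖ = 5.8310, so q_1 = (0.5145, 0.6860, 0.5145).
q_1·v_2 = 0.5145·(-4) + 0.6860·4 + 0.5145·3 = 2.2295.
u_2 = v_2 − 2.2295·q_1 = (-5.1471, 2.4706, 1.8529).
‖u_2‖ = 6.0025, so q_2 = (-0.8575, 0.4116, 0.3087).
Qᵀb = (1.0290, -1.7150).
Back-substitute: x_2 = -1.7150/6.0025 = -0.2857.
x_1 = (1.0290 − 2.2295·(-0.2857))/5.8310 = 0.2857.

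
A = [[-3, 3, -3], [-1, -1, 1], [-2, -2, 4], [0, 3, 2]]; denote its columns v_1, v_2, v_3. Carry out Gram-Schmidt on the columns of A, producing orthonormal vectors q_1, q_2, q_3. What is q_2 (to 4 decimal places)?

q_2 = (0.4583, -0.2750, -0.5500, 0.6417)

v_1 = (-3, -1, -2, 0); ‖v_1‖ = 3.7417, so q_1 = (-0.8018, -0.2673, -0.5345, 0.0000).
q_1·v_2 = (-0.8018)·3 + (-0.2673)·(-1) + (-0.5345)·(-2) + 0.0000·3 = -1.0690.
u_2 = v_2 + 1.0690·q_1 = (2.1429, -1.2857, -2.5714, 3.0000).
‖u_2‖ = 4.6752, so q_2 = (0.4583, -0.2750, -0.5500, 0.6417).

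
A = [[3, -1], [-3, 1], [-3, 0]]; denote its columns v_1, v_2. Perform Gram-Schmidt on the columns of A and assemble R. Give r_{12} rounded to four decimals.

v_1 = (3, -3, -3); ‖v_1‖ = 5.1962, so e_1 = (0.5774, -0.5774, -0.5774).
r_{12} = e_1·v_2 = -1.1547.

r_{12} = -1.1547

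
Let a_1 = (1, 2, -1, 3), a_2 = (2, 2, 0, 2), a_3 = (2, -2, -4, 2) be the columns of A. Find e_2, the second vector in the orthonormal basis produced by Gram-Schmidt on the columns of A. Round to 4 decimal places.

a_1 = (1, 2, -1, 3); ‖a_1‖ = 3.8730, so e_1 = (0.2582, 0.5164, -0.2582, 0.7746).
e_1·a_2 = 0.2582·2 + 0.5164·2 + (-0.2582)·0 + 0.7746·2 = 3.0984.
u_2 = a_2 − 3.0984·e_1 = (1.2000, 0.4000, 0.8000, -0.4000).
‖u_2‖ = 1.5492, so e_2 = (0.7746, 0.2582, 0.5164, -0.2582).

e_2 = (0.7746, 0.2582, 0.5164, -0.2582)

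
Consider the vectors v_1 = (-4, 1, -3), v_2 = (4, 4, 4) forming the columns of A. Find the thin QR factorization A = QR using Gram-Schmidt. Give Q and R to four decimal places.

Q = [[-0.7845, 0.0605], [0.1961, 0.9684], [-0.5883, 0.2421]], R = [[5.0990, -4.7068], [0.0000, 5.0839]]

v_1 = (-4, 1, -3); ‖v_1‖ = 5.0990, so e_1 = (-0.7845, 0.1961, -0.5883).
e_1·v_2 = (-0.7845)·4 + 0.1961·4 + (-0.5883)·4 = -4.7068.
u_2 = v_2 + 4.7068·e_1 = (0.3077, 4.9231, 1.2308).
‖u_2‖ = 5.0839, so e_2 = (0.0605, 0.9684, 0.2421).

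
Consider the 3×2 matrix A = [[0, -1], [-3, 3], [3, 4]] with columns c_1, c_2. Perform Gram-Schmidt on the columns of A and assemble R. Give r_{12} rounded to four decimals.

c_1 = (0, -3, 3); ‖c_1‖ = 4.2426, so e_1 = (0.0000, -0.7071, 0.7071).
r_{12} = e_1·c_2 = 0.7071.

r_{12} = 0.7071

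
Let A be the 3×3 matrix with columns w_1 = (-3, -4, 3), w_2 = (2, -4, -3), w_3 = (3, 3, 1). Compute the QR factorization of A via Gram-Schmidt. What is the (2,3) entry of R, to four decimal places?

r_{23} = -1.5737

w_1 = (-3, -4, 3); ‖w_1‖ = 5.8310, so e_1 = (-0.5145, -0.6860, 0.5145).
e_1·w_2 = (-0.5145)·2 + (-0.6860)·(-4) + 0.5145·(-3) = 0.1715.
u_2 = w_2 − 0.1715·e_1 = (2.0882, -3.8824, -3.0882).
‖u_2‖ = 5.3824, so e_2 = (0.3880, -0.7213, -0.5738).
r_{23} = e_2·w_3 = -1.5737.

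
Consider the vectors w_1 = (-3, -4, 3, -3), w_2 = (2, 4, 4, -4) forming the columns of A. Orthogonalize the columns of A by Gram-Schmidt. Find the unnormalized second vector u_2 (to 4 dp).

w_1 = (-3, -4, 3, -3); ‖w_1‖ = 6.5574, so e_1 = (-0.4575, -0.6100, 0.4575, -0.4575).
e_1·w_2 = (-0.4575)·2 + (-0.6100)·4 + 0.4575·4 + (-0.4575)·(-4) = 0.3050.
u_2 = w_2 − 0.3050·e_1 = (2.1395, 4.1860, 3.8605, -3.8605).

u_2 = (2.1395, 4.1860, 3.8605, -3.8605)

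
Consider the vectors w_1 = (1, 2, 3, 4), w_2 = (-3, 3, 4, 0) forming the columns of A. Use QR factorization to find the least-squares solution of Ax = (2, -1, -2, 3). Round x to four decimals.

w_1 = (1, 2, 3, 4); ‖w_1‖ = 5.4772, so e_1 = (0.1826, 0.3651, 0.5477, 0.7303).
e_1·w_2 = 0.1826·(-3) + 0.3651·3 + 0.5477·4 + 0.7303·0 = 2.7386.
u_2 = w_2 − 2.7386·e_1 = (-3.5000, 2.0000, 2.5000, -2.0000).
‖u_2‖ = 5.1478, so e_2 = (-0.6799, 0.3885, 0.4856, -0.3885).
Qᵀb = (1.0954, -3.8851).
Back-substitute: x_2 = -3.8851/5.1478 = -0.7547.
x_1 = (1.0954 − 2.7386·(-0.7547))/5.4772 = 0.5774.

x = (0.5774, -0.7547)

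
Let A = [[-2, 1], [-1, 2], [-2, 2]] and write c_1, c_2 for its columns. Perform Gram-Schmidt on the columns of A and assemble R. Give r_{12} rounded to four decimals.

c_1 = (-2, -1, -2); ‖c_1‖ = 3.0000, so q_1 = (-0.6667, -0.3333, -0.6667).
r_{12} = q_1·c_2 = -2.6667.

r_{12} = -2.6667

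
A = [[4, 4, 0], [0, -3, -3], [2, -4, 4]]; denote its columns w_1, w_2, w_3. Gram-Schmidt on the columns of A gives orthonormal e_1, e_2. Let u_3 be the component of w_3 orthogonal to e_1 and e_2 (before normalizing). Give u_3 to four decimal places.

u_3 = (-0.9524, -3.8095, 1.9048)

w_1 = (4, 0, 2); ‖w_1‖ = 4.4721, so e_1 = (0.8944, 0.0000, 0.4472).
e_1·w_2 = 0.8944·4 + 0.0000·(-3) + 0.4472·(-4) = 1.7889.
u_2 = w_2 − 1.7889·e_1 = (2.4000, -3.0000, -4.8000).
‖u_2‖ = 6.1482, so e_2 = (0.3904, -0.4880, -0.7807).
e_1·w_3 = 0.8944·0 + 0.0000·(-3) + 0.4472·4 = 1.7889; e_2·w_3 = 0.3904·0 + (-0.4880)·(-3) + (-0.7807)·4 = -1.6590.
u_3 = w_3 − 1.7889·e_1 + 1.6590·e_2 = (-0.9524, -3.8095, 1.9048).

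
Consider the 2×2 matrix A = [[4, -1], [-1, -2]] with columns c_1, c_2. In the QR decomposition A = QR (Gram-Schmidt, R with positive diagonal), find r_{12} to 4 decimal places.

r_{12} = -0.4851

e_1 = c_1/‖c_1‖ = (4, -1)/4.1231 = (0.9701, -0.2425).
r_{12} = e_1·c_2 = -0.4851.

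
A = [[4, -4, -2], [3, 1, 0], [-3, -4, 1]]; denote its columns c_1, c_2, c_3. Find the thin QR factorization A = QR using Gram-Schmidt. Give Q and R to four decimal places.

c_1 = (4, 3, -3); ‖c_1‖ = 5.8310, so e_1 = (0.6860, 0.5145, -0.5145).
e_1·c_2 = 0.6860·(-4) + 0.5145·1 + (-0.5145)·(-4) = -0.1715.
u_2 = c_2 + 0.1715·e_1 = (-3.8824, 1.0882, -4.0882).
‖u_2‖ = 5.7420, so e_2 = (-0.6761, 0.1895, -0.7120).
e_1·c_3 = 0.6860·(-2) + 0.5145·0 + (-0.5145)·1 = -1.8865; e_2·c_3 = (-0.6761)·(-2) + 0.1895·0 + (-0.7120)·1 = 0.6403.
u_3 = c_3 + 1.8865·e_1 − 0.6403·e_2 = (-0.2730, 0.8492, 0.4853).
‖u_3‖ = 1.0155, so e_3 = (-0.2688, 0.8363, 0.4779).

Q = [[0.6860, -0.6761, -0.2688], [0.5145, 0.1895, 0.8363], [-0.5145, -0.7120, 0.4779]], R = [[5.8310, -0.1715, -1.8865], [0.0000, 5.7420, 0.6403], [0.0000, 0.0000, 1.0155]]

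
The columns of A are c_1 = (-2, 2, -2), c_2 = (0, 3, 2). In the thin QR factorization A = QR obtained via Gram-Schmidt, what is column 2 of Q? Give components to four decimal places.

e_2 = (0.0937, 0.7493, 0.6556)

c_1 = (-2, 2, -2); ‖c_1‖ = 3.4641, so e_1 = (-0.5774, 0.5774, -0.5774).
e_1·c_2 = (-0.5774)·0 + 0.5774·3 + (-0.5774)·2 = 0.5774.
u_2 = c_2 − 0.5774·e_1 = (0.3333, 2.6667, 2.3333).
‖u_2‖ = 3.5590, so e_2 = (0.0937, 0.7493, 0.6556).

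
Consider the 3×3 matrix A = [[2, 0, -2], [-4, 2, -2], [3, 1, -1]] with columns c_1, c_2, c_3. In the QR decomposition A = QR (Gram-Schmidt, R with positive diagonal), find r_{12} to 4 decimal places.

r_{12} = -0.9285

c_1 = (2, -4, 3); ‖c_1‖ = 5.3852, so q_1 = (0.3714, -0.7428, 0.5571).
r_{12} = q_1·c_2 = -0.9285.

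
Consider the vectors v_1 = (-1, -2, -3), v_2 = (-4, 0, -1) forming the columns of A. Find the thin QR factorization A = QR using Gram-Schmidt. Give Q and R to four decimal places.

q_1 = v_1/‖v_1‖ = (-1, -2, -3)/3.7417 = (-0.2673, -0.5345, -0.8018).
r_{12} = q_1·v_2 = 1.8708.
u_2 = v_2 − 1.8708·q_1 = (-3.5000, 1.0000, 0.5000).
‖u_2‖ = 3.6742, so q_2 = (-0.9526, 0.2722, 0.1361).

Q = [[-0.2673, -0.9526], [-0.5345, 0.2722], [-0.8018, 0.1361]], R = [[3.7417, 1.8708], [0.0000, 3.6742]]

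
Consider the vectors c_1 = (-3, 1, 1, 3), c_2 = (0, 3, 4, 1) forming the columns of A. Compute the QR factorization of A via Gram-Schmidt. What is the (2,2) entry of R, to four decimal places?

c_1 = (-3, 1, 1, 3); ‖c_1‖ = 4.4721, so q_1 = (-0.6708, 0.2236, 0.2236, 0.6708).
q_1·c_2 = (-0.6708)·0 + 0.2236·3 + 0.2236·4 + 0.6708·1 = 2.2361.
u_2 = c_2 − 2.2361·q_1 = (1.5000, 2.5000, 3.5000, -0.5000).
r_{22} = ‖u_2‖ = 4.5826.

r_{22} = 4.5826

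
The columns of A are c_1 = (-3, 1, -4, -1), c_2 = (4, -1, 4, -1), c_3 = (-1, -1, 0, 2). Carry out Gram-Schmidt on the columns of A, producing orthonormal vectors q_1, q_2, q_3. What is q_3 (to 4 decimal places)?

q_3 = (-0.1065, -0.9812, -0.1521, -0.0532)

q_1 = c_1/‖c_1‖ = (-3, 1, -4, -1)/5.1962 = (-0.5774, 0.1925, -0.7698, -0.1925).
r_{12} = q_1·c_2 = -5.3886.
u_2 = c_2 + 5.3886·q_1 = (0.8889, 0.0370, -0.1481, -2.0370).
‖u_2‖ = 2.2278, so q_2 = (0.3990, 0.0166, -0.0665, -0.9144).
r_{13} = q_1·c_3 = 0.0000; r_{23} = q_2·c_3 = -2.2444.
u_3 = c_3 + 0.0000·q_1 + 2.2444·q_2 = (-0.1045, -0.9627, -0.1493, -0.0522).
‖u_3‖ = 0.9812, so q_3 = (-0.1065, -0.9812, -0.1521, -0.0532).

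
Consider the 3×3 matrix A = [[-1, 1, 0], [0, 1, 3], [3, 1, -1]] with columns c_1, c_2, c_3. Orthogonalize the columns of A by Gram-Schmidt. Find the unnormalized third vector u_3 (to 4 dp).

c_1 = (-1, 0, 3); ‖c_1‖ = 3.1623, so q_1 = (-0.3162, 0.0000, 0.9487).
q_1·c_2 = (-0.3162)·1 + 0.0000·1 + 0.9487·1 = 0.6325.
u_2 = c_2 − 0.6325·q_1 = (1.2000, 1.0000, 0.4000).
‖u_2‖ = 1.6125, so q_2 = (0.7442, 0.6202, 0.2481).
q_1·c_3 = (-0.3162)·0 + 0.0000·3 + 0.9487·(-1) = -0.9487; q_2·c_3 = 0.7442·0 + 0.6202·3 + 0.2481·(-1) = 1.6125.
u_3 = c_3 + 0.9487·q_1 − 1.6125·q_2 = (-1.5000, 2.0000, -0.5000).

u_3 = (-1.5000, 2.0000, -0.5000)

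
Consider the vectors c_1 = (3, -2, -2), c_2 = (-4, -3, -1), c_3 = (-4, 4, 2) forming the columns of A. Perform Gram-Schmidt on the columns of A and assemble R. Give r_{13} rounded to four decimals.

c_1 = (3, -2, -2); ‖c_1‖ = 4.1231, so q_1 = (0.7276, -0.4851, -0.4851).
r_{13} = q_1·c_3 = -5.8209.

r_{13} = -5.8209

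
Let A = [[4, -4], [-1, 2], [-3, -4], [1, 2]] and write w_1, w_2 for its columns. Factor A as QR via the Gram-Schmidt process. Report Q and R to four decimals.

Q = [[0.7698, -0.5428], [-0.1925, 0.2950], [-0.5774, -0.7080], [0.1925, 0.3422]], R = [[5.1962, -0.7698], [0.0000, 6.2775]]

e_1 = w_1/‖w_1‖ = (4, -1, -3, 1)/5.1962 = (0.7698, -0.1925, -0.5774, 0.1925).
r_{12} = e_1·w_2 = -0.7698.
u_2 = w_2 + 0.7698·e_1 = (-3.4074, 1.8519, -4.4444, 2.1481).
‖u_2‖ = 6.2775, so e_2 = (-0.5428, 0.2950, -0.7080, 0.3422).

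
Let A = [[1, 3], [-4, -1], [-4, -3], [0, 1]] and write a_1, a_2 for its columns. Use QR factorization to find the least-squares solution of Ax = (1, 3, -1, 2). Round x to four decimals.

a_1 = (1, -4, -4, 0); ‖a_1‖ = 5.7446, so e_1 = (0.1741, -0.6963, -0.6963, 0.0000).
e_1·a_2 = 0.1741·3 + (-0.6963)·(-1) + (-0.6963)·(-3) + 0.0000·1 = 3.3075.
u_2 = a_2 − 3.3075·e_1 = (2.4242, 1.3030, -0.6970, 1.0000).
‖u_2‖ = 3.0101, so e_2 = (0.8054, 0.4329, -0.2315, 0.3322).
Qᵀb = (-1.2185, 3.0000).
Back-substitute: x_2 = 3.0000/3.0101 = 0.9967.
x_1 = (-1.2185 − 3.3075·0.9967)/5.7446 = -0.7860.

x = (-0.7860, 0.9967)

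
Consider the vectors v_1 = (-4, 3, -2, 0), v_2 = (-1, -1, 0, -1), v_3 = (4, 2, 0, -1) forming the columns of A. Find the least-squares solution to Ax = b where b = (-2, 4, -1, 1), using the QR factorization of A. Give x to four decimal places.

x = (0.8218, -1.1623, 0.0670)

v_1 = (-4, 3, -2, 0); ‖v_1‖ = 5.3852, so q_1 = (-0.7428, 0.5571, -0.3714, 0.0000).
q_1·v_2 = (-0.7428)·(-1) + 0.5571·(-1) + (-0.3714)·0 + 0.0000·(-1) = 0.1857.
u_2 = v_2 − 0.1857·q_1 = (-0.8621, -1.1034, 0.0690, -1.0000).
‖u_2‖ = 1.7221, so q_2 = (-0.5006, -0.6408, 0.0400, -0.5807).
q_1·v_3 = (-0.7428)·4 + 0.5571·2 + (-0.3714)·0 + 0.0000·(-1) = -1.8570; q_2·v_3 = (-0.5006)·4 + (-0.6408)·2 + 0.0400·0 + (-0.5807)·(-1) = -2.7032.
u_3 = v_3 + 1.8570·q_1 + 2.7032·q_2 = (1.2674, 1.3023, -0.5814, -2.5698).
‖u_3‖ = 3.2007, so q_3 = (0.3960, 0.4069, -0.1816, -0.8029).
Qᵀb = (4.0853, -2.1826, 0.2143).
Back-substitute: x_3 = 0.2143/3.2007 = 0.0670.
x_2 = (-2.1826 + 2.7032·0.0670)/1.7221 = -1.1623.
x_1 = (4.0853 − 0.1857·(-1.1623) + 1.8570·0.0670)/5.3852 = 0.8218.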